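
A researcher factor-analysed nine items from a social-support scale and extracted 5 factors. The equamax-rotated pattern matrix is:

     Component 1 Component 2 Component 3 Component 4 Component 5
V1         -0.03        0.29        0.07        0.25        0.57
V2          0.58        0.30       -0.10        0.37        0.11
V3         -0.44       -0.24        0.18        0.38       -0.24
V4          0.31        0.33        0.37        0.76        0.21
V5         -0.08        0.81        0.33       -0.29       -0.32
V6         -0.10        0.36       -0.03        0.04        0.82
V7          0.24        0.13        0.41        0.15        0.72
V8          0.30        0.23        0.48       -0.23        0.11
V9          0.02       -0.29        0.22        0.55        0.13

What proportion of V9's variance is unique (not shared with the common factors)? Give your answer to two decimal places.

h² = 0.02² + (-0.29)² + 0.22² + 0.55² + 0.13² = 0.0004 + 0.0841 + 0.0484 + 0.3025 + 0.0169 = 0.4523
Uniqueness u² = 1 − h² = 1 − 0.4523 = 0.5477

0.55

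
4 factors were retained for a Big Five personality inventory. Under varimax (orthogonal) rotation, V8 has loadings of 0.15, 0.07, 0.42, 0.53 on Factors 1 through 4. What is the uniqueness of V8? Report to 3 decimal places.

0.515

h² = 0.15² + 0.07² + 0.42² + 0.53² = 0.0225 + 0.0049 + 0.1764 + 0.2809 = 0.4847
Uniqueness u² = 1 − h² = 1 − 0.4847 = 0.5153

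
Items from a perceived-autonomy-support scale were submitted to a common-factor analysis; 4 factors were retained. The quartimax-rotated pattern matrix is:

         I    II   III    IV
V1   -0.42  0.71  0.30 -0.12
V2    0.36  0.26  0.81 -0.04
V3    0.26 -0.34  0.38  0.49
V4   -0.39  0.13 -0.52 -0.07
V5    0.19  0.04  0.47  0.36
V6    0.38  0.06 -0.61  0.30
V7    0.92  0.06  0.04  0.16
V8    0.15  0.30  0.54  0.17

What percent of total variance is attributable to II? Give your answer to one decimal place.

SS loadings for II = 0.71² + 0.26² + (-0.34)² + 0.13² + 0.04² + 0.06² + 0.06² + 0.30² = 0.8030
With 8 standardized items, total variance = 8. Proportion = 0.8030/8 = 0.1004 → 10.04%.

10.0%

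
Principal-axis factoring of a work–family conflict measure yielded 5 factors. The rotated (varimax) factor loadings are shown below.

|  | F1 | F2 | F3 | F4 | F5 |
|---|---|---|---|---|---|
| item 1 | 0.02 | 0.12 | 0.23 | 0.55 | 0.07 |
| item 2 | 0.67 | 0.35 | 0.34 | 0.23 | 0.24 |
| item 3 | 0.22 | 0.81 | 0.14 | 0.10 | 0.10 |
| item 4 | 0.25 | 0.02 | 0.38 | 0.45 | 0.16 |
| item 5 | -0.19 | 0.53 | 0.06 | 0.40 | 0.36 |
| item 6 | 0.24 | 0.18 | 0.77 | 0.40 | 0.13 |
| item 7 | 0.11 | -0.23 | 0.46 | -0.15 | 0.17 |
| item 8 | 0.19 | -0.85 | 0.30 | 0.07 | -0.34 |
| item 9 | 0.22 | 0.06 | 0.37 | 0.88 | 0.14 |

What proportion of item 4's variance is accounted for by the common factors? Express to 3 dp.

h² = 0.25² + 0.02² + 0.38² + 0.45² + 0.16² = 0.0625 + 0.0004 + 0.1444 + 0.2025 + 0.0256 = 0.4354

0.435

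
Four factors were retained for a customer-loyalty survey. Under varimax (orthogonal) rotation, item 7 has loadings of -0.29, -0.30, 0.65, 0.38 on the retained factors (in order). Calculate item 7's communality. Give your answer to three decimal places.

0.741

h² = (-0.29)² + (-0.30)² + 0.65² + 0.38² = 0.0841 + 0.0900 + 0.4225 + 0.1444 = 0.7410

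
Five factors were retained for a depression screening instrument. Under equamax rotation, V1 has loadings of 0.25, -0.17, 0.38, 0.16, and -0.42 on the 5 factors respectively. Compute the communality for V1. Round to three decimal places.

h² = 0.25² + (-0.17)² + 0.38² + 0.16² + (-0.42)² = 0.0625 + 0.0289 + 0.1444 + 0.0256 + 0.1764 = 0.4378

0.438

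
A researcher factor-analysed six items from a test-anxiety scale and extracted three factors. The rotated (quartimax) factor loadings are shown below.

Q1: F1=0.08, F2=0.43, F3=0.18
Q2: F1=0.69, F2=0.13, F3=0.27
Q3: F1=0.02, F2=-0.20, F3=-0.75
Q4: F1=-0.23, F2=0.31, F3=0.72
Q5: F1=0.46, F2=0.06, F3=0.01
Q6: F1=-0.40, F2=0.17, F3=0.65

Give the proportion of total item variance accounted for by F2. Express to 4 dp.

0.0617

SS loadings for F2 = 0.43² + 0.13² + (-0.20)² + 0.31² + 0.06² + 0.17² = 0.3704
Proportion of variance = 0.3704 / 6 = 0.0617.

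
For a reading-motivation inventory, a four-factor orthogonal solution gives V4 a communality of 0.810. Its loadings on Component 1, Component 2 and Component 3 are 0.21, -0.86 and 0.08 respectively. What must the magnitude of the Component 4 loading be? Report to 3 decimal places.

Under orthogonal rotation h² = Σλ², so λ_Component 4² = h² − (0.7901) = 0.810 − 0.7901 = 0.0199.
|λ| = √0.0199 = 0.1411.

0.141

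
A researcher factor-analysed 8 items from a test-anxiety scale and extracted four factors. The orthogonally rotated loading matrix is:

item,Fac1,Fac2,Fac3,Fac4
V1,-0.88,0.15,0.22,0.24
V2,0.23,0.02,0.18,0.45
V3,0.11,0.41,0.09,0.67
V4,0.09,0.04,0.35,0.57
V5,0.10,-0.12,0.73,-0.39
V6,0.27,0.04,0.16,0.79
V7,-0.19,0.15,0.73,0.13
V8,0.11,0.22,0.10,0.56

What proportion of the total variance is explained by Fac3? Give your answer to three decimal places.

SS loadings for Fac3 = 0.22² + 0.18² + 0.09² + 0.35² + 0.73² + 0.16² + 0.73² + 0.10² = 1.3128
Proportion of variance = 1.3128 / 8 = 0.1641.

0.164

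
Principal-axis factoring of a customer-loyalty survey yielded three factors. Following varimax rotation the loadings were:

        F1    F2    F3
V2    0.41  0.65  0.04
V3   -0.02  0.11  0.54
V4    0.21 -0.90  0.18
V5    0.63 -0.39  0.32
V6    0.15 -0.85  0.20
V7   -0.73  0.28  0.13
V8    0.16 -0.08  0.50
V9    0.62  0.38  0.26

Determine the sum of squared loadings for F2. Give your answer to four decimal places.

SS loadings for F2 = 0.65² + 0.11² + (-0.90)² + (-0.39)² + (-0.85)² + 0.28² + (-0.08)² + 0.38² = 0.4225 + 0.0121 + 0.8100 + 0.1521 + 0.7225 + 0.0784 + 0.0064 + 0.1444 = 2.3484

2.3484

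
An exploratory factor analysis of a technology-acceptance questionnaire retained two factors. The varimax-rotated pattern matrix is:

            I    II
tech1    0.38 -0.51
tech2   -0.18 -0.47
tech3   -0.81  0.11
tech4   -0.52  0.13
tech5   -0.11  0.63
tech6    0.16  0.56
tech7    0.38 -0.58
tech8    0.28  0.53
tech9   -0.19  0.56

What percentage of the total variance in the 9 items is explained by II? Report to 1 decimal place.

23.9%

SS loadings for II = (-0.51)² + (-0.47)² + 0.11² + 0.13² + 0.63² + 0.56² + (-0.58)² + 0.53² + 0.56² = 2.1514
With 9 standardized items, total variance = 9. Proportion = 2.1514/9 = 0.2390 → 23.90%.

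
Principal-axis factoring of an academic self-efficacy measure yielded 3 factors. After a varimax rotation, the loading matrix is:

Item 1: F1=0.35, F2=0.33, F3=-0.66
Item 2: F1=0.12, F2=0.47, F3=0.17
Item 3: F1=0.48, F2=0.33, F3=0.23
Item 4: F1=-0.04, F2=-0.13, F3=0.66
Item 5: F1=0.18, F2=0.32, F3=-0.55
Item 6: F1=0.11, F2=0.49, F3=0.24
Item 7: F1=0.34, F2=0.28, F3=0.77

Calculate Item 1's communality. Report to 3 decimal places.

0.667

h² = 0.35² + 0.33² + (-0.66)² = 0.1225 + 0.1089 + 0.4356 = 0.6670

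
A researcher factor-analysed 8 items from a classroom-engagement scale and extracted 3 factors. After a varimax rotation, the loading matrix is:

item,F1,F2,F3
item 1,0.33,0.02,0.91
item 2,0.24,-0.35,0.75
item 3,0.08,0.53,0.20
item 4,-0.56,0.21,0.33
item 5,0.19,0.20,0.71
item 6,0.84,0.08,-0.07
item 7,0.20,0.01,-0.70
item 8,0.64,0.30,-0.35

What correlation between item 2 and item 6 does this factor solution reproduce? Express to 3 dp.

r̂ = Σ λ_i·λ_j across factors = (0.24)(0.84) + (-0.35)(0.08) + (0.75)(-0.07)
  = +0.2016 -0.0280 -0.0525 = 0.1211

0.121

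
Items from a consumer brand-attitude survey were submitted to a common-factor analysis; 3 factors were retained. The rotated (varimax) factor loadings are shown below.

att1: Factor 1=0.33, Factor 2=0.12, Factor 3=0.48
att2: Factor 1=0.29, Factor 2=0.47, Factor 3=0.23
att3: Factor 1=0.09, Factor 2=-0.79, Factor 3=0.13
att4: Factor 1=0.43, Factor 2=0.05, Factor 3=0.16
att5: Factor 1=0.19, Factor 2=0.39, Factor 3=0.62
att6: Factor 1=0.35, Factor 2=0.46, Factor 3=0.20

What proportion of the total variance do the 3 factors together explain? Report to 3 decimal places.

Communalities: 0.3537, 0.3579, 0.6491, 0.2130, 0.5726, 0.3741; Σh² = 2.5204.
Total variance with 6 standardized items is 6, so the solution explains 2.5204/6 = 0.4201.

0.420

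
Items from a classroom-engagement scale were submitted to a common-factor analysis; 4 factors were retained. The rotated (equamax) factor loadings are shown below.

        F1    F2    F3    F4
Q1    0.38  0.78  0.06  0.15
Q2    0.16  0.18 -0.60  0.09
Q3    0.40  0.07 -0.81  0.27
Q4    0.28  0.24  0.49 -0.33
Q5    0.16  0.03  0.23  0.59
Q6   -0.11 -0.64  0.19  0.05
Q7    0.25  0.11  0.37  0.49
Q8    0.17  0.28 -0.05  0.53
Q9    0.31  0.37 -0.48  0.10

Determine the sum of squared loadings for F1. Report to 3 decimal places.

SS loadings for F1 = 0.38² + 0.16² + 0.40² + 0.28² + 0.16² + (-0.11)² + 0.25² + 0.17² + 0.31² = 0.1444 + 0.0256 + 0.1600 + 0.0784 + 0.0256 + 0.0121 + 0.0625 + 0.0289 + 0.0961 = 0.6336

0.634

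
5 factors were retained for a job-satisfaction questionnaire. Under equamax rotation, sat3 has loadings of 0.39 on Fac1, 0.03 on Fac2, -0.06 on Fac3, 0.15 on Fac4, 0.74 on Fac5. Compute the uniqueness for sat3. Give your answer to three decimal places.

0.273

h² = 0.39² + 0.03² + (-0.06)² + 0.15² + 0.74² = 0.1521 + 0.0009 + 0.0036 + 0.0225 + 0.5476 = 0.7267
Uniqueness u² = 1 − h² = 1 − 0.7267 = 0.2733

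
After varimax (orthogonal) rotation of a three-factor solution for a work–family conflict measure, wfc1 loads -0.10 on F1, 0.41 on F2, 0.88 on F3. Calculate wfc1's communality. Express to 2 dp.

h² = (-0.10)² + 0.41² + 0.88² = 0.0100 + 0.1681 + 0.7744 = 0.9525

0.95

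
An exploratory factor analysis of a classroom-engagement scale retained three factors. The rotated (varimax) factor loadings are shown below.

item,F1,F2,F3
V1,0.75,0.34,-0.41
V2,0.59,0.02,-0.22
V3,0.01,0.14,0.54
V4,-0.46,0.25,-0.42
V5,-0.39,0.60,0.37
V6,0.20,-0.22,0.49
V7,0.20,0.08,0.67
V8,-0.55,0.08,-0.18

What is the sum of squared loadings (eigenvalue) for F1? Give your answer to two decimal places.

SS loadings for F1 = 0.75² + 0.59² + 0.01² + (-0.46)² + (-0.39)² + 0.20² + 0.20² + (-0.55)² = 0.5625 + 0.3481 + 0.0001 + 0.2116 + 0.1521 + 0.0400 + 0.0400 + 0.3025 = 1.6569

1.66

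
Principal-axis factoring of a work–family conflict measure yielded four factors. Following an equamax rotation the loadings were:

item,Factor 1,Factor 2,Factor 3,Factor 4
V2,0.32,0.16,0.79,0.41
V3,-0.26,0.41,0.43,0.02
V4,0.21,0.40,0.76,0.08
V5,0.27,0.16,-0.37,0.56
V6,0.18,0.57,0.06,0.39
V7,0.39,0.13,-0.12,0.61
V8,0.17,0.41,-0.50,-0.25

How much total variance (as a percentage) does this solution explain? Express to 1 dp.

SS loadings by factor: 0.5004, 0.8892, 1.7915, 1.0752; total = 4.2563.
Total variance with 7 standardized items is 7, so the solution explains 4.2563/7 = 0.6080 = 60.80%.

60.8%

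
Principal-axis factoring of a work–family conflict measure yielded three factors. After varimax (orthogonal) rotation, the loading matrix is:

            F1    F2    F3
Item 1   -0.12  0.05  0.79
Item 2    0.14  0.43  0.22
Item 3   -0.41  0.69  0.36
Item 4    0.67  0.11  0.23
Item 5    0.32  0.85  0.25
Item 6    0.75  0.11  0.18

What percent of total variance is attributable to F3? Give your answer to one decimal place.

SS loadings for F3 = 0.79² + 0.22² + 0.36² + 0.23² + 0.25² + 0.18² = 0.9499
With 6 standardized items, total variance = 6. Proportion = 0.9499/6 = 0.1583 → 15.83%.

15.8%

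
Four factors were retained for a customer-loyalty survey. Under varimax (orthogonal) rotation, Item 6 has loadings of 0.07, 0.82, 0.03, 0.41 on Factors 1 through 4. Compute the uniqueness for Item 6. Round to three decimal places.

0.154

h² = 0.07² + 0.82² + 0.03² + 0.41² = 0.0049 + 0.6724 + 0.0009 + 0.1681 = 0.8463
Uniqueness u² = 1 − h² = 1 − 0.8463 = 0.1537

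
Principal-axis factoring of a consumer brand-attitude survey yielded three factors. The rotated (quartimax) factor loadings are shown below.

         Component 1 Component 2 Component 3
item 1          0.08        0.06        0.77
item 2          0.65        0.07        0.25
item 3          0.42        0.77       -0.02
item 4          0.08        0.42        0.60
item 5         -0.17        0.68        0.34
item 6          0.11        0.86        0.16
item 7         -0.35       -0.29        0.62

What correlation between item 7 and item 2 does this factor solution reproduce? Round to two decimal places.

-0.09

r̂ = Σ λ_i·λ_j across factors = (-0.35)(0.65) + (-0.29)(0.07) + (0.62)(0.25)
  = -0.2275 -0.0203 +0.1550 = -0.0928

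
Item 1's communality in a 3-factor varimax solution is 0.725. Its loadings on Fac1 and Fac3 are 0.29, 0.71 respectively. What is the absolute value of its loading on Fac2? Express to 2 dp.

Under orthogonal rotation h² = Σλ², so λ_Fac2² = h² − (0.5882) = 0.725 − 0.5882 = 0.1368.
|λ| = √0.1368 = 0.3699.

0.37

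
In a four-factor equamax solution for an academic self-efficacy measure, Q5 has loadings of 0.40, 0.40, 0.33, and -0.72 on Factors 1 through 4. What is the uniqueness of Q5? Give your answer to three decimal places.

h² = 0.40² + 0.40² + 0.33² + (-0.72)² = 0.1600 + 0.1600 + 0.1089 + 0.5184 = 0.9473
Uniqueness u² = 1 − h² = 1 − 0.9473 = 0.0527

0.053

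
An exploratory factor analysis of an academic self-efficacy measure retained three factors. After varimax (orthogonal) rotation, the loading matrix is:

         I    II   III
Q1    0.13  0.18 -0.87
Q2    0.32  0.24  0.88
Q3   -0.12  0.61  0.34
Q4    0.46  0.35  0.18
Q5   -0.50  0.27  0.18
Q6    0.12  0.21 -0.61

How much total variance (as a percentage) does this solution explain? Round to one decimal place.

Communalities: 0.8062, 0.9344, 0.5021, 0.3665, 0.3553, 0.4306; Σh² = 3.3951.
Total variance with 6 standardized items is 6, so the solution explains 3.3951/6 = 0.5659 = 56.59%.

56.6%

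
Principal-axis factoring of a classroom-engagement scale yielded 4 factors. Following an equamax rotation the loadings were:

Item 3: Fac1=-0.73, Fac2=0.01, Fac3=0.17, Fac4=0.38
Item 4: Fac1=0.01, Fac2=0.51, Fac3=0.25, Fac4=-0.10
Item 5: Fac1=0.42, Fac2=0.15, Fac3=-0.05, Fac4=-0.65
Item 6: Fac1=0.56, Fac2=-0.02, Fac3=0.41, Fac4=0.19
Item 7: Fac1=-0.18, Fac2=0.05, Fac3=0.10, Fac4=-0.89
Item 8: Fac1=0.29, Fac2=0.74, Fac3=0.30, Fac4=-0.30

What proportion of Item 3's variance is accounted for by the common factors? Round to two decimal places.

h² = (-0.73)² + 0.01² + 0.17² + 0.38² = 0.5329 + 0.0001 + 0.0289 + 0.1444 = 0.7063

0.71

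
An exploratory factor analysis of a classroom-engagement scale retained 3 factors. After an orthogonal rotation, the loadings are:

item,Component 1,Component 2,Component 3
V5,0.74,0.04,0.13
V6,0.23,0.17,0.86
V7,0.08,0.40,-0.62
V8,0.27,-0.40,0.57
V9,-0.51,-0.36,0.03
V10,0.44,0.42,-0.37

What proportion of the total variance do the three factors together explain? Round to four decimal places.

0.5656

Communalities: 0.5661, 0.8214, 0.5508, 0.5578, 0.3906, 0.5069; Σh² = 3.3936.
Total variance with 6 standardized items is 6, so the solution explains 3.3936/6 = 0.5656.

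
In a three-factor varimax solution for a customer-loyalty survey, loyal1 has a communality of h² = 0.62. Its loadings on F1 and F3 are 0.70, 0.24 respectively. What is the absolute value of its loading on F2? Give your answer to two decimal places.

Under orthogonal rotation h² = Σλ², so λ_F2² = h² − (0.5476) = 0.62 − 0.5476 = 0.0724.
|λ| = √0.0724 = 0.2691.

0.27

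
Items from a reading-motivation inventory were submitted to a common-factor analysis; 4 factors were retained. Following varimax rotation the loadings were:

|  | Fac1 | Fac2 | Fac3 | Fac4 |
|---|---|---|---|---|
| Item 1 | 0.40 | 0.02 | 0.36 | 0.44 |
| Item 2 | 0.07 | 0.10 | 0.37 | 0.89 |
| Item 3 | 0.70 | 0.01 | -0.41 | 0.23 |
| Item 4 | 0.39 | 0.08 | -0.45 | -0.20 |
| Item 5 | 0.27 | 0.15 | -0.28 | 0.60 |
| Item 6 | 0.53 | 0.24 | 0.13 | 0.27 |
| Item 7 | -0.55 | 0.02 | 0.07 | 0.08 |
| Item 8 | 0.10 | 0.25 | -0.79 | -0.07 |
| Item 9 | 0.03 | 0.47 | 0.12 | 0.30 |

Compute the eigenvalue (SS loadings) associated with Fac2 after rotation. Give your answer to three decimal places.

0.381

SS loadings for Fac2 = 0.02² + 0.10² + 0.01² + 0.08² + 0.15² + 0.24² + 0.02² + 0.25² + 0.47² = 0.0004 + 0.0100 + 0.0001 + 0.0064 + 0.0225 + 0.0576 + 0.0004 + 0.0625 + 0.2209 = 0.3808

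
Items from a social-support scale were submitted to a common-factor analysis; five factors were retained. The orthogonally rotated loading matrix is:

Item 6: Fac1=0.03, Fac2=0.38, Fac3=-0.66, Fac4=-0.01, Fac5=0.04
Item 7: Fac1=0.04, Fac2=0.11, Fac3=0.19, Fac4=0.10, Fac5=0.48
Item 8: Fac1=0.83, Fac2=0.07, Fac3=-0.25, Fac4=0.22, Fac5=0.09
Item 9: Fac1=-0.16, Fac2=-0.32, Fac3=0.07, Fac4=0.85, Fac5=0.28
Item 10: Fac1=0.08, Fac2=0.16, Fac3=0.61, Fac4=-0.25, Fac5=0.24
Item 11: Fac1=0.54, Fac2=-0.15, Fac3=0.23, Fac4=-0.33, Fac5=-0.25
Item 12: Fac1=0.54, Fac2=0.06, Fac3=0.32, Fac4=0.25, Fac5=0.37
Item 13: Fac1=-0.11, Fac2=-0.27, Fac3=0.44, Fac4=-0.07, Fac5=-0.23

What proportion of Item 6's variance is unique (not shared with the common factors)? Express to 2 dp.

h² = 0.03² + 0.38² + (-0.66)² + (-0.01)² + 0.04² = 0.0009 + 0.1444 + 0.4356 + 0.0001 + 0.0016 = 0.5826
Uniqueness u² = 1 − h² = 1 − 0.5826 = 0.4174

0.42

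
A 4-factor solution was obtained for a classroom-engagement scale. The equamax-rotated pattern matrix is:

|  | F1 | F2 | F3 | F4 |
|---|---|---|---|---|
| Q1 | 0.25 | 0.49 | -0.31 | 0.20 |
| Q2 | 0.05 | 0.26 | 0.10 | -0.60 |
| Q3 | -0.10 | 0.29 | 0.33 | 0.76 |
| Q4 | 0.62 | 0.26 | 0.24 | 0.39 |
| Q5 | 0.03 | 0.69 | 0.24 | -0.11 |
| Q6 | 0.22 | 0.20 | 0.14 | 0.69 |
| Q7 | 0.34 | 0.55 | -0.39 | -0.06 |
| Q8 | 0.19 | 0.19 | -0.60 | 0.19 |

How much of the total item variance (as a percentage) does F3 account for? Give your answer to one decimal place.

10.8%

SS loadings for F3 = (-0.31)² + 0.10² + 0.33² + 0.24² + 0.24² + 0.14² + (-0.39)² + (-0.60)² = 0.8619
With 8 standardized items, total variance = 8. Proportion = 0.8619/8 = 0.1077 → 10.77%.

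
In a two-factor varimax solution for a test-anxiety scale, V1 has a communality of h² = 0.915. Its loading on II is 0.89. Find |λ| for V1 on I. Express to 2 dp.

Under orthogonal rotation h² = Σλ², so λ_I² = h² − (0.7921) = 0.915 − 0.7921 = 0.1229.
|λ| = √0.1229 = 0.3506.

0.35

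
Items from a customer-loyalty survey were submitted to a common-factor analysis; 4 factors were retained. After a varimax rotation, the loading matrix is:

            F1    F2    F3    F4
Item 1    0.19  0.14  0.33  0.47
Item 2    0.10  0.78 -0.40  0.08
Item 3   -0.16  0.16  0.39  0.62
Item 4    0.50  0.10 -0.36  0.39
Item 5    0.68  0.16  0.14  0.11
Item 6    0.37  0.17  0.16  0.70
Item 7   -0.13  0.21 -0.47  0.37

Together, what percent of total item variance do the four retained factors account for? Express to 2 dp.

SS loadings by factor: 0.9379, 0.7622, 0.8167, 1.4028; total = 3.9196.
Total variance with 7 standardized items is 7, so the solution explains 3.9196/7 = 0.5599 = 55.99%.

55.99%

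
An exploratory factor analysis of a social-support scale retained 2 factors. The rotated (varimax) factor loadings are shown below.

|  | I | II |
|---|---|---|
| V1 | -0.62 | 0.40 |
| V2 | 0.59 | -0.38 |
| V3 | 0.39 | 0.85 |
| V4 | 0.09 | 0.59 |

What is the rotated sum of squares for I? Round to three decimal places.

0.893

SS loadings for I = (-0.62)² + 0.59² + 0.39² + 0.09² = 0.3844 + 0.3481 + 0.1521 + 0.0081 = 0.8927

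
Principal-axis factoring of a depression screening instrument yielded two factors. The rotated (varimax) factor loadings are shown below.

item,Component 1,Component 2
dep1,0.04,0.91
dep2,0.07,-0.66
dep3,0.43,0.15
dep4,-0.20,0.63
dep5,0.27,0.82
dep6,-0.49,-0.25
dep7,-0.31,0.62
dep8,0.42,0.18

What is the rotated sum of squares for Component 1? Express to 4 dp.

0.8169

SS loadings for Component 1 = 0.04² + 0.07² + 0.43² + (-0.20)² + 0.27² + (-0.49)² + (-0.31)² + 0.42² = 0.0016 + 0.0049 + 0.1849 + 0.0400 + 0.0729 + 0.2401 + 0.0961 + 0.1764 = 0.8169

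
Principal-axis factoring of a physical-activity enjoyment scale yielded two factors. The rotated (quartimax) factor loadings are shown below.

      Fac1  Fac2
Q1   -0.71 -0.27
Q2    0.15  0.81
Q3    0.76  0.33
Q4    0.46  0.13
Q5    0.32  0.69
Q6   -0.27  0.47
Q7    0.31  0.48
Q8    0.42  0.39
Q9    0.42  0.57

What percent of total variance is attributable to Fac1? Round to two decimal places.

21.56%

SS loadings for Fac1 = (-0.71)² + 0.15² + 0.76² + 0.46² + 0.32² + (-0.27)² + 0.31² + 0.42² + 0.42² = 1.9400
With 9 standardized items, total variance = 9. Proportion = 1.9400/9 = 0.2156 → 21.56%.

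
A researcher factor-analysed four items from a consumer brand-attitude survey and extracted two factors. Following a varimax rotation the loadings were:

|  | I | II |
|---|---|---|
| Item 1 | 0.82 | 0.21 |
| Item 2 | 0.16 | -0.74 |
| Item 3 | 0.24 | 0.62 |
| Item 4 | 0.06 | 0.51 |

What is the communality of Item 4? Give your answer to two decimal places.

0.26

h² = 0.06² + 0.51² = 0.0036 + 0.2601 = 0.2637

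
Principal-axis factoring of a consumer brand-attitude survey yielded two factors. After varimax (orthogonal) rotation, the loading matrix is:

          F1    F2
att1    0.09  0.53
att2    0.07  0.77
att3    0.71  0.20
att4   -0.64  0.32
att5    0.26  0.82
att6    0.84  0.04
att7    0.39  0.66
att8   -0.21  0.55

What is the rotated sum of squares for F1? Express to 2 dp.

1.90

SS loadings for F1 = 0.09² + 0.07² + 0.71² + (-0.64)² + 0.26² + 0.84² + 0.39² + (-0.21)² = 0.0081 + 0.0049 + 0.5041 + 0.4096 + 0.0676 + 0.7056 + 0.1521 + 0.0441 = 1.8961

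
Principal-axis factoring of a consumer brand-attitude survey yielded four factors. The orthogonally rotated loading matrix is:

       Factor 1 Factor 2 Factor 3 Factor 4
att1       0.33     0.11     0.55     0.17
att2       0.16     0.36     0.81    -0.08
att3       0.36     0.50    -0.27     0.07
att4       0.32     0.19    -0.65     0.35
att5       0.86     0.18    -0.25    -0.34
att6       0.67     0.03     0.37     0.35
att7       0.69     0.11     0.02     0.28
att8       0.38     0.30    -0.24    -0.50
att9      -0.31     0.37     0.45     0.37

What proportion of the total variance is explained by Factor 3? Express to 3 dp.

SS loadings for Factor 3 = 0.55² + 0.81² + (-0.27)² + (-0.65)² + (-0.25)² + 0.37² + 0.02² + (-0.24)² + 0.45² = 1.9139
Proportion of variance = 1.9139 / 9 = 0.2127.

0.213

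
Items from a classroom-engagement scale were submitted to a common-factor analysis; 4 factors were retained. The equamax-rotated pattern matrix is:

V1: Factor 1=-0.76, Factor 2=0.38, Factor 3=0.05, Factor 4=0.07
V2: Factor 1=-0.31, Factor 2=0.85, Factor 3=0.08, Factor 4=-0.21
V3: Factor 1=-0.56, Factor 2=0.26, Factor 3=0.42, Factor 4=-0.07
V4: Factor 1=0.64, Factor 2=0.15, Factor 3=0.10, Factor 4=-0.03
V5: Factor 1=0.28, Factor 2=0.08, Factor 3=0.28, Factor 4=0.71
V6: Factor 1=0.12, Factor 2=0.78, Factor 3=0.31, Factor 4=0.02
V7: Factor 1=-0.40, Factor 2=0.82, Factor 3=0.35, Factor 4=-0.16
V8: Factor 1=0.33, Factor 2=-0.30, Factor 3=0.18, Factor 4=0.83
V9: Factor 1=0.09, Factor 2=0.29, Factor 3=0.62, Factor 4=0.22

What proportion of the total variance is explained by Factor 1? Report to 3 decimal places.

SS loadings for Factor 1 = (-0.76)² + (-0.31)² + (-0.56)² + 0.64² + 0.28² + 0.12² + (-0.40)² + 0.33² + 0.09² = 1.7667
Proportion of variance = 1.7667 / 9 = 0.1963.

0.196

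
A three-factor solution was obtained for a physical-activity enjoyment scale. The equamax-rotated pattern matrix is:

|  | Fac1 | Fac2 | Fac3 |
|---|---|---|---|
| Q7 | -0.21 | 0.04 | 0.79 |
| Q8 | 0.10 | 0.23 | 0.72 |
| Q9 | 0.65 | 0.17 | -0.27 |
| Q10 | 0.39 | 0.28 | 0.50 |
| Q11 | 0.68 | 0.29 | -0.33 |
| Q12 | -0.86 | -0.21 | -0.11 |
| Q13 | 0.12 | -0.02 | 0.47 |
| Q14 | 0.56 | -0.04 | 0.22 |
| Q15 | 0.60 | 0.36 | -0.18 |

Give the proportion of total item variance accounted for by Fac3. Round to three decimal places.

0.210

SS loadings for Fac3 = 0.79² + 0.72² + (-0.27)² + 0.50² + (-0.33)² + (-0.11)² + 0.47² + 0.22² + (-0.18)² = 1.8881
Proportion of variance = 1.8881 / 9 = 0.2098.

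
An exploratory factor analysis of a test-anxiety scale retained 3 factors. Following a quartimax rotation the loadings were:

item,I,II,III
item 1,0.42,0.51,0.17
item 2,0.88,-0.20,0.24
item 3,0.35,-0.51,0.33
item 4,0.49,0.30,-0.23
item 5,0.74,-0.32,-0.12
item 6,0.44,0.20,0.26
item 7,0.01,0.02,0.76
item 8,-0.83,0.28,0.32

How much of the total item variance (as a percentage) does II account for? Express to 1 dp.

10.9%

SS loadings for II = 0.51² + (-0.20)² + (-0.51)² + 0.30² + (-0.32)² + 0.20² + 0.02² + 0.28² = 0.8714
With 8 standardized items, total variance = 8. Proportion = 0.8714/8 = 0.1089 → 10.89%.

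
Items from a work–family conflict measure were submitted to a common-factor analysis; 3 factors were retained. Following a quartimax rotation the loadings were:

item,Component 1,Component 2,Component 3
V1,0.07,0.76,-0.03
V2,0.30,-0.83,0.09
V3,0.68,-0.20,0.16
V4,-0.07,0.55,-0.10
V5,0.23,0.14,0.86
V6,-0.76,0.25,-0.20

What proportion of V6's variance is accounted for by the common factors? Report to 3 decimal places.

0.680

h² = (-0.76)² + 0.25² + (-0.20)² = 0.5776 + 0.0625 + 0.0400 = 0.6801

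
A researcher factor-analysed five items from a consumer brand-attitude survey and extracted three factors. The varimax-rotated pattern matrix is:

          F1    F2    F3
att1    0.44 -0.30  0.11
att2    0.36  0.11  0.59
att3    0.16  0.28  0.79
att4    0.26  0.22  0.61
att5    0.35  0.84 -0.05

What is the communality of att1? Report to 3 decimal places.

h² = 0.44² + (-0.30)² + 0.11² = 0.1936 + 0.0900 + 0.0121 = 0.2957

0.296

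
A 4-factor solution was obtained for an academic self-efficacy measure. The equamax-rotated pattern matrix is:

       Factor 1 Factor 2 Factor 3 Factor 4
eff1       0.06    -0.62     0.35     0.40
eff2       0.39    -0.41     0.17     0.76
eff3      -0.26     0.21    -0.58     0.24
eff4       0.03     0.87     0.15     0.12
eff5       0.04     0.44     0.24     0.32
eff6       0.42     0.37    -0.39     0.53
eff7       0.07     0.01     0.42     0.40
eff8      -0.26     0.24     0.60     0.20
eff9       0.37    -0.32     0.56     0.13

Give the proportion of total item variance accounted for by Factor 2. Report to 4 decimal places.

SS loadings for Factor 2 = (-0.62)² + (-0.41)² + 0.21² + 0.87² + 0.44² + 0.37² + 0.01² + 0.24² + (-0.32)² = 1.8441
Proportion of variance = 1.8441 / 9 = 0.2049.

0.2049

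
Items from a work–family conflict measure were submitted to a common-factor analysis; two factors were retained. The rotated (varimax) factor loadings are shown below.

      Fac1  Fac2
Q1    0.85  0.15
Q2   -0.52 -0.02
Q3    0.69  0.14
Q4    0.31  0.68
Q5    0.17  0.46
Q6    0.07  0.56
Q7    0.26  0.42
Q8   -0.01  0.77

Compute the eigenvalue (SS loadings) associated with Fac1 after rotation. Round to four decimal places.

1.6666

SS loadings for Fac1 = 0.85² + (-0.52)² + 0.69² + 0.31² + 0.17² + 0.07² + 0.26² + (-0.01)² = 0.7225 + 0.2704 + 0.4761 + 0.0961 + 0.0289 + 0.0049 + 0.0676 + 0.0001 = 1.6666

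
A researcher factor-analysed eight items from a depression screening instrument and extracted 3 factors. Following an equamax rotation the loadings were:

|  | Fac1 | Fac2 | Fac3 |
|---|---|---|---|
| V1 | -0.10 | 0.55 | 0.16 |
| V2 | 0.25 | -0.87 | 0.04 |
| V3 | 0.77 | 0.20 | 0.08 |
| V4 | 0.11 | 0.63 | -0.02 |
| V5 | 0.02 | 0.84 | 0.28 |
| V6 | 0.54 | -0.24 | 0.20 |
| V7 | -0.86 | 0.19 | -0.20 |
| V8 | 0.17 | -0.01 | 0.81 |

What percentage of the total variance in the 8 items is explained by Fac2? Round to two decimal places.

SS loadings for Fac2 = 0.55² + (-0.87)² + 0.20² + 0.63² + 0.84² + (-0.24)² + 0.19² + (-0.01)² = 2.2957
With 8 standardized items, total variance = 8. Proportion = 2.2957/8 = 0.2870 → 28.70%.

28.70%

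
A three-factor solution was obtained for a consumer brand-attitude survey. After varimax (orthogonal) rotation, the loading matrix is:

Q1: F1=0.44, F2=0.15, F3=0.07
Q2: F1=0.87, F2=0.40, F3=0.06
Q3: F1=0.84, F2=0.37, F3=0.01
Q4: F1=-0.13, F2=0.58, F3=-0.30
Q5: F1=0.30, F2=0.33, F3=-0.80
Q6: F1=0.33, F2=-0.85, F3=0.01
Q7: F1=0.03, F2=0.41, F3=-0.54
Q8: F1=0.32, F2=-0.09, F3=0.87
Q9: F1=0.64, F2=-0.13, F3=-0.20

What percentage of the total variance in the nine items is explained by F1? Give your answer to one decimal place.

26.5%

SS loadings for F1 = 0.44² + 0.87² + 0.84² + (-0.13)² + 0.30² + 0.33² + 0.03² + 0.32² + 0.64² = 2.3848
With 9 standardized items, total variance = 9. Proportion = 2.3848/9 = 0.2650 → 26.50%.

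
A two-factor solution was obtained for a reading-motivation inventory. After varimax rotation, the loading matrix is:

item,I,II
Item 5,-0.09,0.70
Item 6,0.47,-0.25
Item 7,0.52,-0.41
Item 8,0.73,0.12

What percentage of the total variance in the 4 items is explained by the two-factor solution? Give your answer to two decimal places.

Communalities: 0.4981, 0.2834, 0.4385, 0.5473; Σh² = 1.7673.
Total variance with 4 standardized items is 4, so the solution explains 1.7673/4 = 0.4418 = 44.18%.

44.18%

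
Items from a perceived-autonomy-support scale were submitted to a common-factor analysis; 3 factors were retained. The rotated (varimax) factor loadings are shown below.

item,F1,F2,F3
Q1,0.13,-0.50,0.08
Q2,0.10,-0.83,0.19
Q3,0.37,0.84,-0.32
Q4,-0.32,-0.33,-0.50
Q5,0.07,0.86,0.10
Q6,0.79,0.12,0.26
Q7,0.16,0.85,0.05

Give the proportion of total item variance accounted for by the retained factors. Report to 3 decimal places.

0.661

Communalities: 0.2733, 0.7350, 0.9449, 0.4613, 0.7545, 0.7061, 0.7506; Σh² = 4.6257.
Total variance with 7 standardized items is 7, so the solution explains 4.6257/7 = 0.6608.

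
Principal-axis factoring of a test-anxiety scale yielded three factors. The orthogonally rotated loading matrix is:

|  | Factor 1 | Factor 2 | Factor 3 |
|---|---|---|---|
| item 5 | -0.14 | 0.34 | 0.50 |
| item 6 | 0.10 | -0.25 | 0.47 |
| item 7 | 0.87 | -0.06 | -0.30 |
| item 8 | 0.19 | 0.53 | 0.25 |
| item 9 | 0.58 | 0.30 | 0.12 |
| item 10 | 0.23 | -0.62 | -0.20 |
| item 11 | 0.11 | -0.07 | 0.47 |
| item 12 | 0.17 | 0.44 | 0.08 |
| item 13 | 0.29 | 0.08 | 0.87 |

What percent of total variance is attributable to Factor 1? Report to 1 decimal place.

14.9%

SS loadings for Factor 1 = (-0.14)² + 0.10² + 0.87² + 0.19² + 0.58² + 0.23² + 0.11² + 0.17² + 0.29² = 1.3370
With 9 standardized items, total variance = 9. Proportion = 1.3370/9 = 0.1486 → 14.86%.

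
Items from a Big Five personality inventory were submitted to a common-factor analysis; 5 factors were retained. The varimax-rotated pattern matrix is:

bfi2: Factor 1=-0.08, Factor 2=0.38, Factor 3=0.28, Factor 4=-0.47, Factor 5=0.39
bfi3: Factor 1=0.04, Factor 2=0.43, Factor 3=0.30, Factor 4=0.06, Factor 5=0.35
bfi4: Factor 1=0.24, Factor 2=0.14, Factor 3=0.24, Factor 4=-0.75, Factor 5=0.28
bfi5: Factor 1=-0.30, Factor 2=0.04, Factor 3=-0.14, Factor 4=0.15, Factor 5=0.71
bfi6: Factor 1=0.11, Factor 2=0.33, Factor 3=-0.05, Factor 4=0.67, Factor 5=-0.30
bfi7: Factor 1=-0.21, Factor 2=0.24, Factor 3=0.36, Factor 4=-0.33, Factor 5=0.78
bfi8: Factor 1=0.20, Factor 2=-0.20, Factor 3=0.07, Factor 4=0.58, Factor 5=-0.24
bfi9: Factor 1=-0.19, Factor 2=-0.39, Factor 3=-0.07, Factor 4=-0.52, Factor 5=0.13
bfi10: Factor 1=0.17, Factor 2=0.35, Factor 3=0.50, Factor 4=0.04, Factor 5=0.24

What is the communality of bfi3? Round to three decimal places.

0.403

h² = 0.04² + 0.43² + 0.30² + 0.06² + 0.35² = 0.0016 + 0.1849 + 0.0900 + 0.0036 + 0.1225 = 0.4026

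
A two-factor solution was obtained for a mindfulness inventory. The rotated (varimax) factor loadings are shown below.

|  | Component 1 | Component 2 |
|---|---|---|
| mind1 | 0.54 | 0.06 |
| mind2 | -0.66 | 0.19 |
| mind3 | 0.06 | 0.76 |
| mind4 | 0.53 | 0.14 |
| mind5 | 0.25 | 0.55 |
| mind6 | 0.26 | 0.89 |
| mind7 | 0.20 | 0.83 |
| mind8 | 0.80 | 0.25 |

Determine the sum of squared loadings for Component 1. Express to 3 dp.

1.822

SS loadings for Component 1 = 0.54² + (-0.66)² + 0.06² + 0.53² + 0.25² + 0.26² + 0.20² + 0.80² = 0.2916 + 0.4356 + 0.0036 + 0.2809 + 0.0625 + 0.0676 + 0.0400 + 0.6400 = 1.8218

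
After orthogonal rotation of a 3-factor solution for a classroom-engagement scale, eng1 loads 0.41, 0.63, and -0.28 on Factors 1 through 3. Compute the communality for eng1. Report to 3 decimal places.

0.643

h² = 0.41² + 0.63² + (-0.28)² = 0.1681 + 0.3969 + 0.0784 = 0.6434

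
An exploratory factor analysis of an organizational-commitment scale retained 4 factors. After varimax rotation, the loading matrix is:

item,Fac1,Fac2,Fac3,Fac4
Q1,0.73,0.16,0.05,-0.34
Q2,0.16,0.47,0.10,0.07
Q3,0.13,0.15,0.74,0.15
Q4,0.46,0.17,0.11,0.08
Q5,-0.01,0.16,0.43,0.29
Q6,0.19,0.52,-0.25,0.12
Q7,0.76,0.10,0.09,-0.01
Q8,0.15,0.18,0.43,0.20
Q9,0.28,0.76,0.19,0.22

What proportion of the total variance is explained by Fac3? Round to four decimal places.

0.1165

SS loadings for Fac3 = 0.05² + 0.10² + 0.74² + 0.11² + 0.43² + (-0.25)² + 0.09² + 0.43² + 0.19² = 1.0487
Proportion of variance = 1.0487 / 9 = 0.1165.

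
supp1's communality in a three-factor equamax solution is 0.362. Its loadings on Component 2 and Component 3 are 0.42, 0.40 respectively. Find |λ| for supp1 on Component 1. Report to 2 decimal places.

Under orthogonal rotation h² = Σλ², so λ_Component 1² = h² − (0.3364) = 0.362 − 0.3364 = 0.0256.
|λ| = √0.0256 = 0.1600.

0.16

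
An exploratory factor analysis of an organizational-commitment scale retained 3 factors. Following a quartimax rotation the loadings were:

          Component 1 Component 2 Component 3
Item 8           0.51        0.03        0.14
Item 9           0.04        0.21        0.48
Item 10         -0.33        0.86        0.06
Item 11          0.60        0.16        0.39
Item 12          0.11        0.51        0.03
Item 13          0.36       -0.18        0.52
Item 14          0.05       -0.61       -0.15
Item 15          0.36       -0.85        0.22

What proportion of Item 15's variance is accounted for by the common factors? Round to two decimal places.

0.90

h² = 0.36² + (-0.85)² + 0.22² = 0.1296 + 0.7225 + 0.0484 = 0.9005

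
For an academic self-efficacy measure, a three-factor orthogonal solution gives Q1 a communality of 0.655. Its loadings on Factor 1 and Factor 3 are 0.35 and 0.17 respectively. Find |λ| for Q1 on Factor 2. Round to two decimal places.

0.71

Under orthogonal rotation h² = Σλ², so λ_Factor 2² = h² − (0.1514) = 0.655 − 0.1514 = 0.5036.
|λ| = √0.5036 = 0.7096.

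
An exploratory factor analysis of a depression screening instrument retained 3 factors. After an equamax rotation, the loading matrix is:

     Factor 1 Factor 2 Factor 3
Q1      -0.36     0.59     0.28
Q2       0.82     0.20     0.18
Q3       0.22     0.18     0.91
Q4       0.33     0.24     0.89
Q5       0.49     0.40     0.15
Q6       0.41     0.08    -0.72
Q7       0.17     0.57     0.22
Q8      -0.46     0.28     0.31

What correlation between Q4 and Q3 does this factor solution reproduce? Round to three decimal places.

0.926

r̂ = Σ λ_i·λ_j across factors = (0.33)(0.22) + (0.24)(0.18) + (0.89)(0.91)
  = +0.0726 +0.0432 +0.8099 = 0.9257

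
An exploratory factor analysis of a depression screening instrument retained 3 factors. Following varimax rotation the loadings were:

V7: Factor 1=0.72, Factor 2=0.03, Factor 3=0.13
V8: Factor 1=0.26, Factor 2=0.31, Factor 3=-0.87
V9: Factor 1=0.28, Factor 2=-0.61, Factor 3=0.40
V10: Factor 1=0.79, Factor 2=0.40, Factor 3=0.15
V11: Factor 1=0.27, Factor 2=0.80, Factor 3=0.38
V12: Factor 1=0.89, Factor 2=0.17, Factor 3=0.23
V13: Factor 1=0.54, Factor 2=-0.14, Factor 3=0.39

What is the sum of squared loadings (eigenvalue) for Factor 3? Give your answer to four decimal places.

SS loadings for Factor 3 = 0.13² + (-0.87)² + 0.40² + 0.15² + 0.38² + 0.23² + 0.39² = 0.0169 + 0.7569 + 0.1600 + 0.0225 + 0.1444 + 0.0529 + 0.1521 = 1.3057

1.3057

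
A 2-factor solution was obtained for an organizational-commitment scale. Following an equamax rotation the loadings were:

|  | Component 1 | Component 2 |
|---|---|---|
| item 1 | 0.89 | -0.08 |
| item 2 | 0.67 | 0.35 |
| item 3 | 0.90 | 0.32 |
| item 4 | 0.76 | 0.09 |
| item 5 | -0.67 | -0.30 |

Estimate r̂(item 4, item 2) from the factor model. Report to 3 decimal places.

r̂ = Σ λ_i·λ_j across factors = (0.76)(0.67) + (0.09)(0.35)
  = +0.5092 +0.0315 = 0.5407

0.541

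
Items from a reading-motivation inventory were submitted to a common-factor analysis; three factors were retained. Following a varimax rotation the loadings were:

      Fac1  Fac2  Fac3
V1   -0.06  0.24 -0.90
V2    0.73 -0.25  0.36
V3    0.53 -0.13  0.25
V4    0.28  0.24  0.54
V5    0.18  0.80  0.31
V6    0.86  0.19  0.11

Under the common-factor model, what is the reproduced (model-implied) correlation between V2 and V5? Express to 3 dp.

r̂ = Σ λ_i·λ_j across factors = (0.73)(0.18) + (-0.25)(0.80) + (0.36)(0.31)
  = +0.1314 -0.2000 +0.1116 = 0.0430

0.043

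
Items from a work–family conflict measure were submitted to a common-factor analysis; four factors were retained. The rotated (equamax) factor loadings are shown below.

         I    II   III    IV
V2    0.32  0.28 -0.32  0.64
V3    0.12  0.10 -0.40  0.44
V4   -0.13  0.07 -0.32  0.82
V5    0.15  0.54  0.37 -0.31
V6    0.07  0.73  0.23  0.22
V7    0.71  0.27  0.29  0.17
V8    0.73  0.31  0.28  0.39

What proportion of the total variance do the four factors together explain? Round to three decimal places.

SS loadings by factor: 1.1981, 1.0868, 0.7171, 1.6011; total = 4.6031.
Total variance with 7 standardized items is 7, so the solution explains 4.6031/7 = 0.6576.

0.658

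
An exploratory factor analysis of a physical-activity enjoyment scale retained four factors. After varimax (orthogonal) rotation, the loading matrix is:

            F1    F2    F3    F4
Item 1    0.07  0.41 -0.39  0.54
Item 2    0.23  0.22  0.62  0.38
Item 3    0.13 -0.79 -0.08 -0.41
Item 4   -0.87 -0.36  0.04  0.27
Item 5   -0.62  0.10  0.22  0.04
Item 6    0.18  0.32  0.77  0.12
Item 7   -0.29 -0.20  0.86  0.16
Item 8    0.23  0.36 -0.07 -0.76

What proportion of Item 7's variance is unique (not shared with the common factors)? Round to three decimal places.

0.111

h² = (-0.29)² + (-0.20)² + 0.86² + 0.16² = 0.0841 + 0.0400 + 0.7396 + 0.0256 = 0.8893
Uniqueness u² = 1 − h² = 1 − 0.8893 = 0.1107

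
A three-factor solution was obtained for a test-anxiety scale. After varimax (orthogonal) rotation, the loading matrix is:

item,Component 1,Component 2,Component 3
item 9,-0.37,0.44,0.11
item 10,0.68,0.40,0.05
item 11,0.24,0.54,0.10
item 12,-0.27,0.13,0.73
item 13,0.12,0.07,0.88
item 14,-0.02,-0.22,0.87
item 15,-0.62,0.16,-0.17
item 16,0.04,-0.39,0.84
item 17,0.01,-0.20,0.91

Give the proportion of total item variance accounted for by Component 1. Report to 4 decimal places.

0.1256

SS loadings for Component 1 = (-0.37)² + 0.68² + 0.24² + (-0.27)² + 0.12² + (-0.02)² + (-0.62)² + 0.04² + 0.01² = 1.1307
Proportion of variance = 1.1307 / 9 = 0.1256.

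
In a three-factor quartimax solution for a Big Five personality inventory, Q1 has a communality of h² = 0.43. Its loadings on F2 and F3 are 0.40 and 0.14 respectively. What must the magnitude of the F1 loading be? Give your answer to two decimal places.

Under orthogonal rotation h² = Σλ², so λ_F1² = h² − (0.1796) = 0.43 − 0.1796 = 0.2504.
|λ| = √0.2504 = 0.5004.

0.50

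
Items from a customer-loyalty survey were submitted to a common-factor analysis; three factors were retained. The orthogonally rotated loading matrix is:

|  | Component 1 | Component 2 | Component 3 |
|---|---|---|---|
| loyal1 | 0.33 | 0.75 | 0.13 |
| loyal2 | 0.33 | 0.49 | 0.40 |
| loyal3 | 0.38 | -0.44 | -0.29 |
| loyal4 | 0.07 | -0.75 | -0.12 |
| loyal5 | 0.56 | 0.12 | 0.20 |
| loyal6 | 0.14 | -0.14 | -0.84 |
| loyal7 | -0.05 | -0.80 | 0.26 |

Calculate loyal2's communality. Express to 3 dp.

0.509

h² = 0.33² + 0.49² + 0.40² = 0.1089 + 0.2401 + 0.1600 = 0.5090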